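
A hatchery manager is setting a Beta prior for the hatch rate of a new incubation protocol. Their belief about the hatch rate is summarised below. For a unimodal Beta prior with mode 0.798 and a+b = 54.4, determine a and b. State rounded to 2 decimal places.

a = 42.82, b = 11.58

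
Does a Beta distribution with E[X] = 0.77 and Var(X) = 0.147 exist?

For any Beta, Var(X) < E[X]·(1−E[X]).
Here μ(1−μ) = 0.77×0.23 = 0.1771, and 0.147 < 0.1771.

Yes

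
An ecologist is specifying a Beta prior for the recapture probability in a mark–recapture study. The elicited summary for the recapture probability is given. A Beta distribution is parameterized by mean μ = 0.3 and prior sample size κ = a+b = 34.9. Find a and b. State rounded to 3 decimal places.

a = 10.470, b = 24.430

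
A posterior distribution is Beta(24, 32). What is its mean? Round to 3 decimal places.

E[X] = α/(α+β) = 24/56 = 0.429.

0.429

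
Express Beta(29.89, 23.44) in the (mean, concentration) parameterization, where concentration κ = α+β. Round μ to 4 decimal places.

κ = α+β = 29.89+23.44 = 53.33; μ = α/κ = 29.89/53.33 = 0.5605.

μ = 0.5605, κ = 53.33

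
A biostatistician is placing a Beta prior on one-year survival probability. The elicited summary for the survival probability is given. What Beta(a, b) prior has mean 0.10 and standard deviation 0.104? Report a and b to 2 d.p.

σ² = 0.104² = 0.010816.
With s = a+b, Var = μ(1−μ)/(s+1), so s+1 = (0.10×0.90)/0.010816 = 8.3210 and s = 7.3210.
a = μs = 0.73, b = (1−μ)s = 6.59.

a = 0.73, b = 6.59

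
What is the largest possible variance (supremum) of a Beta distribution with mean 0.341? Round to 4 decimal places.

Var = μ(1−μ)/(α+β+1), which approaches μ(1−μ) as α+β → 0.
So the supremum is μ(1−μ) = 0.341×0.659 = 0.2247.

0.2247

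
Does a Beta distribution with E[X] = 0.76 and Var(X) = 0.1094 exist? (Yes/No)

For any Beta, Var(X) < E[X]·(1−E[X]).
Here μ(1−μ) = 0.76×0.24 = 0.1824, and 0.1094 < 0.1824.

Yes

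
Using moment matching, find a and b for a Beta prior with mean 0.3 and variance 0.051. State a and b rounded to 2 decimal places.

a = 0.94, b = 2.18

Let s = a+b. The Beta variance is μ(1−μ)/(s+1).
So s+1 = μ(1−μ)/σ² = (0.3×0.7)/0.051 = 0.21/0.051 = 4.1176, giving s = 3.1176.
Then a = μs = 0.3×3.1176 = 0.94 and b = (1−μ)s = 0.7×3.1176 = 2.18.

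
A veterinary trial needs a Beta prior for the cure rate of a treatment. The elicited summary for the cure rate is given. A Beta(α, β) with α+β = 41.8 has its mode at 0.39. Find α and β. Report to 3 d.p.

Since the density peak of Beta(α,β) is at (α−1)/(α+β−2),
α = 1 + 0.39(41.8−2) = 16.522 and β = 41.8 − 16.522 = 25.278.

α = 16.522, β = 25.278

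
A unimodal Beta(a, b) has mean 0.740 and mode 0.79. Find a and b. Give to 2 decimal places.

a = 8.58, b = 3.02

With s = a+b: μ = a/s and mode = (a−1)/(s−2). Eliminating a = μs,
μs − 1 = m(s−2) ⇒ s(μ−m) = 1−2m ⇒ s = -0.58/-0.050 = 11.6000.
So a = μs = 8.58, b = (1−μ)s = 3.02.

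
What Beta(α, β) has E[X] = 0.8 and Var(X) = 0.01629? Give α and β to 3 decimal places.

Let s = α+β. The Beta variance is μ(1−μ)/(s+1).
So s+1 = μ(1−μ)/σ² = (0.8×0.2)/0.01629 = 0.16/0.01629 = 9.8220, giving s = 8.8220.
Then α = μs = 0.8×8.8220 = 7.058 and β = (1−μ)s = 0.2×8.8220 = 1.764.

α = 7.058, β = 1.764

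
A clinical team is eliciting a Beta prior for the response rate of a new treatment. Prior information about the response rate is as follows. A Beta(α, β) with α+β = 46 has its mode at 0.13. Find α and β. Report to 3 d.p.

α = 6.720, β = 39.280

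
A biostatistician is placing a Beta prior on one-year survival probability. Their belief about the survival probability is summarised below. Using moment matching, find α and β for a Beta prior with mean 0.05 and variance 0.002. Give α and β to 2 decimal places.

α = 1.14, β = 21.61

Let s = α+β. The Beta variance is μ(1−μ)/(s+1).
So s+1 = μ(1−μ)/σ² = (0.05×0.95)/0.002 = 0.0475/0.002 = 23.7500, giving s = 22.7500.
Then α = μs = 0.05×22.7500 = 1.14 and β = (1−μ)s = 0.95×22.7500 = 21.61.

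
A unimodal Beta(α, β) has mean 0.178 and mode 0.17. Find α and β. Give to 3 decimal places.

Let s = α+β. Mean gives α = μs = 0.178s; mode gives (α−1)/(s−2) = 0.17.
Substituting: 0.178s − 1 = 0.17(s−2) = 0.17s − 0.34, so 0.008s = 0.66 and s = 82.5000.
Then α = 0.178×82.5000 = 14.685 and β = s−α = 67.815.

α = 14.685, β = 67.815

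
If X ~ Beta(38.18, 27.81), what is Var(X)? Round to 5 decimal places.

0.00364

α+β = 65.99 and αβ = 1061.7858, so Var = αβ/[(α+β)²(α+β+1)] = 1061.7858/291720.019899 = 0.00364.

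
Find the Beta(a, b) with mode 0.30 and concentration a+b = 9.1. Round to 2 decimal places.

a = 3.13, b = 5.97

For a,b>1 the mode is (a−1)/(a+b−2), so a = mode·(κ−2)+1 = 0.30×7.1+1 = 3.13.
And b = (1−mode)·(κ−2)+1 = 0.70×7.1+1 = 5.97.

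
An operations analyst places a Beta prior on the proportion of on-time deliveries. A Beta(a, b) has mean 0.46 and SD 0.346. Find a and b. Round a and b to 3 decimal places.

a = 0.494, b = 0.580

Variance = 0.346² = 0.119716. The moment-matching identity a+b = μ(1−μ)/Var − 1 gives
a+b = 0.2484/0.119716 − 1 = 1.0749, so a = μ·1.0749 = 0.494 and b = (1−μ)·1.0749 = 0.580.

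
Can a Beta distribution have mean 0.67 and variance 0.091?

The Beta variance bound is σ² < μ(1−μ).
Here μ(1−μ) = 0.67×0.33 = 0.2211, and 0.091 < 0.2211.

Yes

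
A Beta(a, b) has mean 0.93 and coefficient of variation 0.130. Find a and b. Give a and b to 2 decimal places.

σ = CV·μ = 0.130×0.93 = 0.12090, so σ² = 0.014617.
s+1 = μ(1−μ)/σ² = 0.0651/0.014617 = 4.4538, so s = a+b = 3.4538.
a = μs = 3.21, b = (1−μ)s = 0.24.

a = 3.21, b = 0.24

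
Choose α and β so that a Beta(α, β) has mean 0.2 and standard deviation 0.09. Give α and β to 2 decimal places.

σ² = 0.09² = 0.0081.
With s = α+β, Var = μ(1−μ)/(s+1), so s+1 = (0.2×0.8)/0.0081 = 19.7531 and s = 18.7531.
α = μs = 3.75, β = (1−μ)s = 15.00.

α = 3.75, β = 15.00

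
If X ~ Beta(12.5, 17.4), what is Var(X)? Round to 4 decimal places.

0.0079

Var = αβ/[(α+β)²(α+β+1)] = (12.5×17.4)/(29.9²×30.9) = 217.50/27624.909 = 0.0079.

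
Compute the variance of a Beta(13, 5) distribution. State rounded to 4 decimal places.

Var = αβ/[(α+β)²(α+β+1)] = (13×5)/(18²×19) = 65/6156 = 0.0106.

0.0106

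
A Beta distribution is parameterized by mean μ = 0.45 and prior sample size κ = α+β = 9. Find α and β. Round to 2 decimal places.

α = 4.05, β = 4.95

Split κ in proportion μ : (1−μ): α = 0.45·9 = 4.05, β = 9 − 4.05 = 4.95.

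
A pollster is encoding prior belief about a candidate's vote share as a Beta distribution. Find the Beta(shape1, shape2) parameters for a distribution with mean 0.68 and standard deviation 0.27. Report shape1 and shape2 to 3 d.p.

shape1 = 1.350, shape2 = 0.635

σ² = 0.27² = 0.0729.
With s = shape1+shape2, Var = μ(1−μ)/(s+1), so s+1 = (0.68×0.32)/0.0729 = 2.9849 and s = 1.9849.
shape1 = μs = 1.350, shape2 = (1−μ)s = 0.635.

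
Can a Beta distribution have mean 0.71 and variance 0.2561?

No

A Beta with mean μ has variance μ(1−μ)/(α+β+1) < μ(1−μ).
Here μ(1−μ) = 0.71×0.29 = 0.2059, and 0.2561 ≥ 0.2059.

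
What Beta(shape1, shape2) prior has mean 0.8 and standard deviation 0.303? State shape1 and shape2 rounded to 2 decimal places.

shape1 = 0.59, shape2 = 0.15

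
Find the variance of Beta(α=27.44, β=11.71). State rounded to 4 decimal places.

0.0052

μ = 27.44/39.15 = 0.700894; Var = μ(1−μ)/(α+β+1) = 0.2096416/40.15 = 0.0052.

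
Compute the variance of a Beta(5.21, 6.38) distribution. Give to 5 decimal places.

α+β = 11.59 and αβ = 33.2398, so Var = αβ/[(α+β)²(α+β+1)] = 33.2398/1691.190779 = 0.01965.

0.01965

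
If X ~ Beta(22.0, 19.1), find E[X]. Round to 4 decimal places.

0.5353

The Beta mean is α/(α+β) = 22.0/(22.0+19.1) = 0.5353.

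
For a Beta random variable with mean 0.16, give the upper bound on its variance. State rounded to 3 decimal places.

0.134

For fixed mean μ the Beta variance is μ(1−μ)/(α+β+1), increasing as α+β decreases.
Its least upper bound (not attained) is μ(1−μ) = 0.16·0.84 = 0.134.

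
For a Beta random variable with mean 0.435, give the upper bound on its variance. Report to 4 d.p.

0.2458

Var = μ(1−μ)/(α+β+1), which approaches μ(1−μ) as α+β → 0.
So the supremum is μ(1−μ) = 0.435×0.565 = 0.2458.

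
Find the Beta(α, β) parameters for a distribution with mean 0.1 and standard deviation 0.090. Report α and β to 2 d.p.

Variance = 0.090² = 0.008100. The moment-matching identity α+β = μ(1−μ)/Var − 1 gives
α+β = 0.09/0.008100 − 1 = 10.1111, so α = μ·10.1111 = 1.01 and β = (1−μ)·10.1111 = 9.10.

α = 1.01, β = 9.10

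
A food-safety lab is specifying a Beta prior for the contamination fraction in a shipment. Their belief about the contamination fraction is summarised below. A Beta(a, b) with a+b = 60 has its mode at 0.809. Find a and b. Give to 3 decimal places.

a = 47.922, b = 12.078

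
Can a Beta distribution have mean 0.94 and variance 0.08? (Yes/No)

For any Beta, Var(X) < E[X]·(1−E[X]).
Here μ(1−μ) = 0.94×0.06 = 0.0564, and 0.08 ≥ 0.0564.

No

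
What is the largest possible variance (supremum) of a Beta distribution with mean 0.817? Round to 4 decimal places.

Var = μ(1−μ)/(α+β+1), which approaches μ(1−μ) as α+β → 0.
So the supremum is μ(1−μ) = 0.817×0.183 = 0.1495.

0.1495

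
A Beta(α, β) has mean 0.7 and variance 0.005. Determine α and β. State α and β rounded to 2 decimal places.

α = 28.70, β = 12.30

Write ν = α+β; then α = μν and Var = μ(1−μ)/(ν+1).
ν = μ(1−μ)/Var − 1 = 0.21/0.005 − 1 = 41.0000.
α = 0.7·41.0000 = 28.70, β = 0.3·41.0000 = 12.30.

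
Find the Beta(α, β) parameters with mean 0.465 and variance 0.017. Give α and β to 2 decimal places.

Write ν = α+β; then α = μν and Var = μ(1−μ)/(ν+1).
ν = μ(1−μ)/Var − 1 = 0.248775/0.017 − 1 = 13.6338.
α = 0.465·13.6338 = 6.34, β = 0.535·13.6338 = 7.29.

α = 6.34, β = 7.29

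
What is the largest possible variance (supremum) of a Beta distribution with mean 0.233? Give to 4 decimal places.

0.1787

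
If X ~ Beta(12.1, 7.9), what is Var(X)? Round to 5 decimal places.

0.01138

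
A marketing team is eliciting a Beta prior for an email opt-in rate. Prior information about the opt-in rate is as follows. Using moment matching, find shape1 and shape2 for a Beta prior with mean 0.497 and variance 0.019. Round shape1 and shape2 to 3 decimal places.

shape1 = 6.042, shape2 = 6.115

By moment matching, shape1+shape2 = μ(1−μ)/σ² − 1 = (0.497·0.503)/0.019 − 1 = 13.1574 − 1 = 12.1574.
Since shape1/(shape1+shape2) = μ, shape1 = 0.497·12.1574 = 6.042 and shape2 = 0.503·12.1574 = 6.115.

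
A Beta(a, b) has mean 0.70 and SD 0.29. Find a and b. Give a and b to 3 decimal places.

Variance = 0.29² = 0.0841. The moment-matching identity a+b = μ(1−μ)/Var − 1 gives
a+b = 0.2100/0.0841 − 1 = 1.4970, so a = μ·1.4970 = 1.048 and b = (1−μ)·1.4970 = 0.449.

a = 1.048, b = 0.449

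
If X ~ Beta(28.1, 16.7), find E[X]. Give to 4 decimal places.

0.6272

The Beta mean is α/(α+β) = 28.1/(28.1+16.7) = 0.6272.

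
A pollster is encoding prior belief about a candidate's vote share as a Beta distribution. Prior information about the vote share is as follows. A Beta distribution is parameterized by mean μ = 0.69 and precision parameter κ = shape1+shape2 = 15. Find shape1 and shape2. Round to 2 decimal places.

Split κ in proportion μ : (1−μ): shape1 = 0.69·15 = 10.35, shape2 = 15 − 10.35 = 4.65.

shape1 = 10.35, shape2 = 4.65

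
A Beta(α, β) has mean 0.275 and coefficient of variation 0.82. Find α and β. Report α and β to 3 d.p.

α = 0.803, β = 2.118

σ = CV·μ = 0.82×0.275 = 0.22550, so σ² = 0.050850.
s+1 = μ(1−μ)/σ² = 0.199375/0.050850 = 3.9208, so s = α+β = 2.9208.
α = μs = 0.803, β = (1−μ)s = 2.118.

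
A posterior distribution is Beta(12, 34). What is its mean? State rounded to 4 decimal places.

0.2609

The Beta mean is α/(α+β) = 12/(12+34) = 0.2609.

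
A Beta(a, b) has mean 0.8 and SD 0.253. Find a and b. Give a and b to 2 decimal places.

a = 1.20, b = 0.30

Variance = 0.253² = 0.064009. The moment-matching identity a+b = μ(1−μ)/Var − 1 gives
a+b = 0.16/0.064009 − 1 = 1.4996, so a = μ·1.4996 = 1.20 and b = (1−μ)·1.4996 = 0.30.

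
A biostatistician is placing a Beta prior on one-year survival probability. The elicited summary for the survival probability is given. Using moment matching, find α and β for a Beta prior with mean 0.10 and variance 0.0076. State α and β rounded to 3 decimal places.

By moment matching, α+β = μ(1−μ)/σ² − 1 = (0.10·0.90)/0.0076 − 1 = 11.8421 − 1 = 10.8421.
Since α/(α+β) = μ, α = 0.10·10.8421 = 1.084 and β = 0.90·10.8421 = 9.758.

α = 1.084, β = 9.758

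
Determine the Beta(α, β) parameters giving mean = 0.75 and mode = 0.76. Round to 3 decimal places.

α = 39.000, β = 13.000

Let s = α+β. Mean gives α = μs = 0.75s; mode gives (α−1)/(s−2) = 0.76.
Substituting: 0.75s − 1 = 0.76(s−2) = 0.76s − 1.52, so -0.01s = -0.52 and s = 52.0000.
Then α = 0.75×52.0000 = 39.000 and β = s−α = 13.000.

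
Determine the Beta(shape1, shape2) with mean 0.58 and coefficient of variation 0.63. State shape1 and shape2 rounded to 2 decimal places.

shape1 = 0.48, shape2 = 0.35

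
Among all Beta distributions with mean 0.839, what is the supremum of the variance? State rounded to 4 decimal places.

0.1351

For fixed mean μ the Beta variance is μ(1−μ)/(α+β+1), increasing as α+β decreases.
Its least upper bound (not attained) is μ(1−μ) = 0.839·0.161 = 0.1351.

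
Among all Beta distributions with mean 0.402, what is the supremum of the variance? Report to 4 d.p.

For fixed mean μ the Beta variance is μ(1−μ)/(α+β+1), increasing as α+β decreases.
Its least upper bound (not attained) is μ(1−μ) = 0.402·0.598 = 0.2404.

0.2404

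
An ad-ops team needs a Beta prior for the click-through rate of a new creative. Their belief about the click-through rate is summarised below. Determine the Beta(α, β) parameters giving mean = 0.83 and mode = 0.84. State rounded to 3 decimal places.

α = 56.440, β = 11.560

With s = α+β: μ = α/s and mode = (α−1)/(s−2). Eliminating α = μs,
μs − 1 = m(s−2) ⇒ s(μ−m) = 1−2m ⇒ s = -0.68/-0.01 = 68.0000.
So α = μs = 56.440, β = (1−μ)s = 11.560.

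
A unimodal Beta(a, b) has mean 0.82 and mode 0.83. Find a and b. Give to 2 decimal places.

a = 54.12, b = 11.88

With s = a+b: μ = a/s and mode = (a−1)/(s−2). Eliminating a = μs,
μs − 1 = m(s−2) ⇒ s(μ−m) = 1−2m ⇒ s = -0.66/-0.01 = 66.0000.
So a = μs = 54.12, b = (1−μ)s = 11.88.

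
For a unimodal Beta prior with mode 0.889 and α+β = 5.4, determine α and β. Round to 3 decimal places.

Since the density peak of Beta(α,β) is at (α−1)/(α+β−2),
α = 1 + 0.889(5.4−2) = 4.023 and β = 5.4 − 4.023 = 1.377.

α = 4.023, β = 1.377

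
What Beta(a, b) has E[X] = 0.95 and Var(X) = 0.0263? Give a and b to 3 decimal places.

a = 0.766, b = 0.040

By moment matching, a+b = μ(1−μ)/σ² − 1 = (0.95·0.05)/0.0263 − 1 = 1.8061 − 1 = 0.8061.
Since a/(a+b) = μ, a = 0.95·0.8061 = 0.766 and b = 0.05·0.8061 = 0.040.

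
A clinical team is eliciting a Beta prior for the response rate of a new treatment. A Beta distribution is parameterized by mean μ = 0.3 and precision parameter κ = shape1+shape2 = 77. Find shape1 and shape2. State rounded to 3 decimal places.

shape1 = 23.100, shape2 = 53.900

shape1 = μκ = 0.3×77 = 23.100 and shape2 = (1−μ)κ = 0.7×77 = 53.900.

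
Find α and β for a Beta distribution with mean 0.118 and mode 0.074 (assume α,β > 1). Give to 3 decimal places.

α = 2.285, β = 17.079

With s = α+β: μ = α/s and mode = (α−1)/(s−2). Eliminating α = μs,
μs − 1 = m(s−2) ⇒ s(μ−m) = 1−2m ⇒ s = 0.852/0.044 = 19.3636.
So α = μs = 2.285, β = (1−μ)s = 17.079.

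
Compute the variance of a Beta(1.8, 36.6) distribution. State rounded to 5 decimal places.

0.00113

α+β = 38.4 and αβ = 65.88, so Var = αβ/[(α+β)²(α+β+1)] = 65.88/58097.664 = 0.00113.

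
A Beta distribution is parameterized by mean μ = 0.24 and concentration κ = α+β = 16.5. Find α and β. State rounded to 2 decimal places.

α = μκ = 0.24×16.5 = 3.96 and β = (1−μ)κ = 0.76×16.5 = 12.54.

α = 3.96, β = 12.54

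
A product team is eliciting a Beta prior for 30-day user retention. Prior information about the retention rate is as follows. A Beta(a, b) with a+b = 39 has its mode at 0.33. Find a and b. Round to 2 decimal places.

Mode = (a−1)/(κ−2) with κ = a+b, so a−1 = 0.33·37 = 12.21.
a = 13.21; b = κ − a = 25.79.

a = 13.21, b = 25.79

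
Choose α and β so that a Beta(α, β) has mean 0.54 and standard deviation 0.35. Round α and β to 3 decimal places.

α = 0.555, β = 0.473

σ² = 0.35² = 0.1225.
With s = α+β, Var = μ(1−μ)/(s+1), so s+1 = (0.54×0.46)/0.1225 = 2.0278 and s = 1.0278.
α = μs = 0.555, β = (1−μ)s = 0.473.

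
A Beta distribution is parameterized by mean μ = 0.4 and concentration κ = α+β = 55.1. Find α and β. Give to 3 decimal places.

α = 22.040, β = 33.060

α = μκ = 0.4×55.1 = 22.040 and β = (1−μ)κ = 0.6×55.1 = 33.060.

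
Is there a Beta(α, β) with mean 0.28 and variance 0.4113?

No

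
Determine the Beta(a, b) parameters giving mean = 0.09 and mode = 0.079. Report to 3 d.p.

a = 6.889, b = 69.656

With s = a+b: μ = a/s and mode = (a−1)/(s−2). Eliminating a = μs,
μs − 1 = m(s−2) ⇒ s(μ−m) = 1−2m ⇒ s = 0.842/0.011 = 76.5455.
So a = μs = 6.889, b = (1−μ)s = 69.656.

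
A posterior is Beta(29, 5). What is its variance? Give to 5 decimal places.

Var = αβ/[(α+β)²(α+β+1)] = (29×5)/(34²×35) = 145/40460 = 0.00358.

0.00358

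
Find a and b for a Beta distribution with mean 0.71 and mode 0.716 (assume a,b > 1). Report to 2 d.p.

a = 51.12, b = 20.88

Let s = a+b. Mean gives a = μs = 0.71s; mode gives (a−1)/(s−2) = 0.716.
Substituting: 0.71s − 1 = 0.716(s−2) = 0.716s − 1.432, so -0.006s = -0.432 and s = 72.0000.
Then a = 0.71×72.0000 = 51.12 and b = s−a = 20.88.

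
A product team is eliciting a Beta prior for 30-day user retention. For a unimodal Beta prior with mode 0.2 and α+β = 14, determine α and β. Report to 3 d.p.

Mode = (α−1)/(κ−2) with κ = α+β, so α−1 = 0.2·12 = 2.400.
α = 3.400; β = κ − α = 10.600.

α = 3.400, β = 10.600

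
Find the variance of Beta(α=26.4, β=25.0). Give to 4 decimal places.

μ = 26.4/51.4 = 0.513619; Var = μ(1−μ)/(α+β+1) = 0.2498145/52.4 = 0.0048.

0.0048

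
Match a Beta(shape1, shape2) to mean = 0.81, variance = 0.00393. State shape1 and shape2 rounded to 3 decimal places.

shape1 = 30.910, shape2 = 7.250

Write ν = shape1+shape2; then shape1 = μν and Var = μ(1−μ)/(ν+1).
ν = μ(1−μ)/Var − 1 = 0.1539/0.00393 − 1 = 38.1603.
shape1 = 0.81·38.1603 = 30.910, shape2 = 0.19·38.1603 = 7.250.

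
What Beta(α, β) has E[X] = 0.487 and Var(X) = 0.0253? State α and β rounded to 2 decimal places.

α = 4.32, β = 4.55

By moment matching, α+β = μ(1−μ)/σ² − 1 = (0.487·0.513)/0.0253 − 1 = 9.8747 − 1 = 8.8747.
Since α/(α+β) = μ, α = 0.487·8.8747 = 4.32 and β = 0.513·8.8747 = 4.55.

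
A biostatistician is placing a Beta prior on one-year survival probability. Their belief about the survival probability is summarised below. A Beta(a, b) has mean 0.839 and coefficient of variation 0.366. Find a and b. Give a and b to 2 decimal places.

σ = CV·μ = 0.366×0.839 = 0.30707, so σ² = 0.094294.
s+1 = μ(1−μ)/σ² = 0.135079/0.094294 = 1.4325, so s = a+b = 0.4325.
a = μs = 0.36, b = (1−μ)s = 0.07.

a = 0.36, b = 0.07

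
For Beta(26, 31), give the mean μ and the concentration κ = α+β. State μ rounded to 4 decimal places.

μ = 0.4561, κ = 57

κ = α+β = 26+31 = 57; μ = α/κ = 26/57 = 0.4561.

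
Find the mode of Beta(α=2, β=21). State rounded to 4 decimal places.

The density x^(α−1)(1−x)^(β−1) is maximised at (α−1)/(α+β−2) = 1/21 = 0.0476.

0.0476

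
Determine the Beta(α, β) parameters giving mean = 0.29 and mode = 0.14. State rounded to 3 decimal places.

α = 1.392, β = 3.408

Let s = α+β. Mean gives α = μs = 0.29s; mode gives (α−1)/(s−2) = 0.14.
Substituting: 0.29s − 1 = 0.14(s−2) = 0.14s − 0.28, so 0.15s = 0.72 and s = 4.8000.
Then α = 0.29×4.8000 = 1.392 and β = s−α = 3.408.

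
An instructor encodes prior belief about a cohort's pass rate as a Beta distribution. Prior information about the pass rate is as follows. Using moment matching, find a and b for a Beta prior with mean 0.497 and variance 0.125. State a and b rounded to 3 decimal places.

a = 0.497, b = 0.503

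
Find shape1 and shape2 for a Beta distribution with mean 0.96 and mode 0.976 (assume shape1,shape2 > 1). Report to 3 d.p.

With s = shape1+shape2: μ = shape1/s and mode = (shape1−1)/(s−2). Eliminating shape1 = μs,
μs − 1 = m(s−2) ⇒ s(μ−m) = 1−2m ⇒ s = -0.952/-0.016 = 59.5000.
So shape1 = μs = 57.120, shape2 = (1−μ)s = 2.380.

shape1 = 57.120, shape2 = 2.380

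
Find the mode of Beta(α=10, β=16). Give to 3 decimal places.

0.375

With α,β > 1, mode = (α−1)/(α+β−2) = 9/24 = 0.375.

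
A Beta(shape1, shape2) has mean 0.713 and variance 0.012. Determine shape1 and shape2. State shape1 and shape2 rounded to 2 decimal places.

Write ν = shape1+shape2; then shape1 = μν and Var = μ(1−μ)/(ν+1).
ν = μ(1−μ)/Var − 1 = 0.204631/0.012 − 1 = 16.0526.
shape1 = 0.713·16.0526 = 11.45, shape2 = 0.287·16.0526 = 4.61.

shape1 = 11.45, shape2 = 4.61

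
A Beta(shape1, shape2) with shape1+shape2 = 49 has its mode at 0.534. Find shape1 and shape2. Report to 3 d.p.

Mode = (shape1−1)/(κ−2) with κ = shape1+shape2, so shape1−1 = 0.534·47 = 25.098.
shape1 = 26.098; shape2 = κ − shape1 = 22.902.

shape1 = 26.098, shape2 = 22.902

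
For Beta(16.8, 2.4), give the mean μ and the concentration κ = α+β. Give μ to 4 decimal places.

κ = α+β = 16.8+2.4 = 19.2; μ = α/κ = 16.8/19.2 = 0.8750.

μ = 0.8750, κ = 19.2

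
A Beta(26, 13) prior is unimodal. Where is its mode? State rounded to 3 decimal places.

0.676

The density x^(α−1)(1−x)^(β−1) is maximised at (α−1)/(α+β−2) = 25/37 = 0.676.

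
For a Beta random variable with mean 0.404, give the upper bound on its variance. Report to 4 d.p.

0.2408

Var = μ(1−μ)/(α+β+1), which approaches μ(1−μ) as α+β → 0.
So the supremum is μ(1−μ) = 0.404×0.596 = 0.2408.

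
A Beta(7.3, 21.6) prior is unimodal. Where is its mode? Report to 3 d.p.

0.234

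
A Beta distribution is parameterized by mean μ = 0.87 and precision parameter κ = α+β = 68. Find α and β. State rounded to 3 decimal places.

Split κ in proportion μ : (1−μ): α = 0.87·68 = 59.160, β = 68 − 59.160 = 8.840.

α = 59.160, β = 8.840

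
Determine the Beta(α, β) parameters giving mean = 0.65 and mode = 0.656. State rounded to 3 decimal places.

Let s = α+β. Mean gives α = μs = 0.65s; mode gives (α−1)/(s−2) = 0.656.
Substituting: 0.65s − 1 = 0.656(s−2) = 0.656s − 1.312, so -0.006s = -0.312 and s = 52.0000.
Then α = 0.65×52.0000 = 33.800 and β = s−α = 18.200.

α = 33.800, β = 18.200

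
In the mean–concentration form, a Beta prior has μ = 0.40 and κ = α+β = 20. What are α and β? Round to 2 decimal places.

Split κ in proportion μ : (1−μ): α = 0.40·20 = 8.00, β = 20 − 8.00 = 12.00.

α = 8.00, β = 12.00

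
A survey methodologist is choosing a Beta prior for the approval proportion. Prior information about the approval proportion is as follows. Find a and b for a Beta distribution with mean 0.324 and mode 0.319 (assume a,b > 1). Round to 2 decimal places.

a = 23.46, b = 48.94

With s = a+b: μ = a/s and mode = (a−1)/(s−2). Eliminating a = μs,
μs − 1 = m(s−2) ⇒ s(μ−m) = 1−2m ⇒ s = 0.362/0.005 = 72.4000.
So a = μs = 23.46, b = (1−μ)s = 48.94.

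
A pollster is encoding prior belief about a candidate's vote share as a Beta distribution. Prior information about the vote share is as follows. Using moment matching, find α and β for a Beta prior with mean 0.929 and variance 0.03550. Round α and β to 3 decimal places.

α = 0.797, β = 0.061

Write ν = α+β; then α = μν and Var = μ(1−μ)/(ν+1).
ν = μ(1−μ)/Var − 1 = 0.065959/0.03550 − 1 = 0.8580.
α = 0.929·0.8580 = 0.797, β = 0.071·0.8580 = 0.061.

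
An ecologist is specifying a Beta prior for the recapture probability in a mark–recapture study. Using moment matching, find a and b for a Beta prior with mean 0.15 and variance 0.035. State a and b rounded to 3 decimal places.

a = 0.396, b = 2.246

By moment matching, a+b = μ(1−μ)/σ² − 1 = (0.15·0.85)/0.035 − 1 = 3.6429 − 1 = 2.6429.
Since a/(a+b) = μ, a = 0.15·2.6429 = 0.396 and b = 0.85·2.6429 = 2.246.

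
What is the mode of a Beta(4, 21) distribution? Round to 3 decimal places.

0.130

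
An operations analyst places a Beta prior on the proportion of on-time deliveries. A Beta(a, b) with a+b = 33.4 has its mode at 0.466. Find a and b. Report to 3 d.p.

For a,b>1 the mode is (a−1)/(a+b−2), so a = mode·(κ−2)+1 = 0.466×31.4+1 = 15.632.
And b = (1−mode)·(κ−2)+1 = 0.534×31.4+1 = 17.768.

a = 15.632, b = 17.768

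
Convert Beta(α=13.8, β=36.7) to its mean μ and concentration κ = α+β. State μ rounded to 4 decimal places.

κ = α+β = 13.8+36.7 = 50.5; μ = α/κ = 13.8/50.5 = 0.2733.

μ = 0.2733, κ = 50.5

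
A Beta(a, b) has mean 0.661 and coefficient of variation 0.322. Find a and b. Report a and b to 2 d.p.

a = 2.61, b = 1.34

σ = CV·μ = 0.322×0.661 = 0.21284, so σ² = 0.045302.
s+1 = μ(1−μ)/σ² = 0.224079/0.045302 = 4.9464, so s = a+b = 3.9464.
a = μs = 2.61, b = (1−μ)s = 1.34.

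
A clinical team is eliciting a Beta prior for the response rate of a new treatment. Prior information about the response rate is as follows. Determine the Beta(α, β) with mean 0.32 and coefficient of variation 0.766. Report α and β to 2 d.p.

Var = (CV·μ)² = (0.766×0.32)² = 0.060084.
α+β = μ(1−μ)/Var − 1 = 0.2176/0.060084 − 1 = 2.6216.
Thus α = 0.32·2.6216 = 0.84 and β = 0.68·2.6216 = 1.78.

α = 0.84, β = 1.78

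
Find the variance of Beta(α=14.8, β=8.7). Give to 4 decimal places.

α+β = 23.5 and αβ = 128.76, so Var = αβ/[(α+β)²(α+β+1)] = 128.76/13530.125 = 0.0095.

0.0095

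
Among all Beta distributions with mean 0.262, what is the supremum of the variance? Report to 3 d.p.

0.193

Var = μ(1−μ)/(α+β+1), which approaches μ(1−μ) as α+β → 0.
So the supremum is μ(1−μ) = 0.262×0.738 = 0.193.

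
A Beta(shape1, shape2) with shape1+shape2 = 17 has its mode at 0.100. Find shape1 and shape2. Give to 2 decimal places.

shape1 = 2.50, shape2 = 14.50

For shape1,shape2>1 the mode is (shape1−1)/(shape1+shape2−2), so shape1 = mode·(κ−2)+1 = 0.100×15+1 = 2.50.
And shape2 = (1−mode)·(κ−2)+1 = 0.900×15+1 = 14.50.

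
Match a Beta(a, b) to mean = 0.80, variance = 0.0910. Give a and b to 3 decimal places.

Write ν = a+b; then a = μν and Var = μ(1−μ)/(ν+1).
ν = μ(1−μ)/Var − 1 = 0.1600/0.0910 − 1 = 0.7582.
a = 0.80·0.7582 = 0.607, b = 0.20·0.7582 = 0.152.

a = 0.607, b = 0.152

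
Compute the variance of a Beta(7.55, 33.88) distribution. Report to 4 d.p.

μ = 7.55/41.43 = 0.182235; Var = μ(1−μ)/(α+β+1) = 0.1490255/42.43 = 0.0035.

0.0035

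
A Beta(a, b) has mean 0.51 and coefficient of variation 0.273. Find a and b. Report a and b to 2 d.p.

a = 6.06, b = 5.83

σ = CV·μ = 0.273×0.51 = 0.13923, so σ² = 0.019385.
s+1 = μ(1−μ)/σ² = 0.2499/0.019385 = 12.8914, so s = a+b = 11.8914.
a = μs = 6.06, b = (1−μ)s = 5.83.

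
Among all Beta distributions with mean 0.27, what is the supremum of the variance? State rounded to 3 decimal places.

0.197

For fixed mean μ the Beta variance is μ(1−μ)/(α+β+1), increasing as α+β decreases.
Its least upper bound (not attained) is μ(1−μ) = 0.27·0.73 = 0.197.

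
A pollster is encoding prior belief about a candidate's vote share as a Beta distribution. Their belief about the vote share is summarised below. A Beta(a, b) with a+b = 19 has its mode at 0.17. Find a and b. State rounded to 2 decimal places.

Since the density peak of Beta(a,b) is at (a−1)/(a+b−2),
a = 1 + 0.17(19−2) = 3.89 and b = 19 − 3.89 = 15.11.

a = 3.89, b = 15.11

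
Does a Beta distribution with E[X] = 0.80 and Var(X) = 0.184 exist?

No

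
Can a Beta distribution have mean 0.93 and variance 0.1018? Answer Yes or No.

No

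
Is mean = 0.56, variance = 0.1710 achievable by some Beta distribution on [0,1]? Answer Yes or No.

Yes

A Beta with mean μ has variance μ(1−μ)/(α+β+1) < μ(1−μ).
Here μ(1−μ) = 0.56×0.44 = 0.2464, and 0.1710 < 0.2464.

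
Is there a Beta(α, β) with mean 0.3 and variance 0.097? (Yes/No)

Yes

The Beta variance bound is σ² < μ(1−μ).
Here μ(1−μ) = 0.3×0.7 = 0.21, and 0.097 < 0.21.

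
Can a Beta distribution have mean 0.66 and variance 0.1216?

Yes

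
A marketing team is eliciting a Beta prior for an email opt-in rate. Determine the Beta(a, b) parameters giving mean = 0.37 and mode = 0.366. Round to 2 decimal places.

With s = a+b: μ = a/s and mode = (a−1)/(s−2). Eliminating a = μs,
μs − 1 = m(s−2) ⇒ s(μ−m) = 1−2m ⇒ s = 0.268/0.004 = 67.0000.
So a = μs = 24.79, b = (1−μ)s = 42.21.

a = 24.79, b = 42.21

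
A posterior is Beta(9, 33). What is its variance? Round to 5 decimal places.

0.00392

Var = αβ/[(α+β)²(α+β+1)] = (9×33)/(42²×43) = 297/75852 = 0.00392.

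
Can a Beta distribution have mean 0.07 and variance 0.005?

A Beta with mean μ has variance μ(1−μ)/(α+β+1) < μ(1−μ).
Here μ(1−μ) = 0.07×0.93 = 0.0651, and 0.005 < 0.0651.

Yes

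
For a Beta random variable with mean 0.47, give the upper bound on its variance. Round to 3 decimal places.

0.249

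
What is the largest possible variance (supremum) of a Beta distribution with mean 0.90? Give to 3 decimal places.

0.090

Var = μ(1−μ)/(α+β+1), which approaches μ(1−μ) as α+β → 0.
So the supremum is μ(1−μ) = 0.90×0.10 = 0.090.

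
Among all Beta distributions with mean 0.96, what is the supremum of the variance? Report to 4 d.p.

Var = μ(1−μ)/(α+β+1), which approaches μ(1−μ) as α+β → 0.
So the supremum is μ(1−μ) = 0.96×0.04 = 0.0384.

0.0384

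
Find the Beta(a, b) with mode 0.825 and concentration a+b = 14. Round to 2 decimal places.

Mode = (a−1)/(κ−2) with κ = a+b, so a−1 = 0.825·12 = 9.90.
a = 10.90; b = κ − a = 3.10.

a = 10.90, b = 3.10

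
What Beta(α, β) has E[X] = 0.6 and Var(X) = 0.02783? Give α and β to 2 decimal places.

α = 4.57, β = 3.05

Let s = α+β. The Beta variance is μ(1−μ)/(s+1).
So s+1 = μ(1−μ)/σ² = (0.6×0.4)/0.02783 = 0.24/0.02783 = 8.6238, giving s = 7.6238.
Then α = μs = 0.6×7.6238 = 4.57 and β = (1−μ)s = 0.4×7.6238 = 3.05.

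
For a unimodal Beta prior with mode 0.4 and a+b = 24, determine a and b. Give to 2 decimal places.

a = 9.80, b = 14.20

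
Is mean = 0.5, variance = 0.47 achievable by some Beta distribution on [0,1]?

No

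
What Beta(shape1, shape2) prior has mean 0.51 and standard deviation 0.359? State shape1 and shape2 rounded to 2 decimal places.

First σ² = 0.128881. Setting shape1 = μn, shape2 = (1−μ)n with n = shape1+shape2,
μ(1−μ)/(n+1) = 0.128881 ⇒ n+1 = 0.2499/0.128881 = 1.9390 ⇒ n = 0.9390.
Hence shape1 = 0.51×0.9390 = 0.48, shape2 = 0.49×0.9390 = 0.46.

shape1 = 0.48, shape2 = 0.46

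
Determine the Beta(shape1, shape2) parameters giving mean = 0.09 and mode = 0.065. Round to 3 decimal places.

shape1 = 3.132, shape2 = 31.668

With s = shape1+shape2: μ = shape1/s and mode = (shape1−1)/(s−2). Eliminating shape1 = μs,
μs − 1 = m(s−2) ⇒ s(μ−m) = 1−2m ⇒ s = 0.870/0.025 = 34.8000.
So shape1 = μs = 3.132, shape2 = (1−μ)s = 31.668.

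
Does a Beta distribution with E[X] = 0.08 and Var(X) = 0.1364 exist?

No

For any Beta, Var(X) < E[X]·(1−E[X]).
Here μ(1−μ) = 0.08×0.92 = 0.0736, and 0.1364 ≥ 0.0736.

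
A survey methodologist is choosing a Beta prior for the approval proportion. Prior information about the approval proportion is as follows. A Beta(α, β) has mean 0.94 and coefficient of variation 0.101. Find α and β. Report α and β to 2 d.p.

σ = CV·μ = 0.101×0.94 = 0.09494, so σ² = 0.009014.
s+1 = μ(1−μ)/σ² = 0.0564/0.009014 = 6.2572, so s = α+β = 5.2572.
α = μs = 4.94, β = (1−μ)s = 0.32.

α = 4.94, β = 0.32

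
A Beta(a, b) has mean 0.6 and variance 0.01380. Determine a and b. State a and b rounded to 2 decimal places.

a = 9.83, b = 6.56

Let s = a+b. The Beta variance is μ(1−μ)/(s+1).
So s+1 = μ(1−μ)/σ² = (0.6×0.4)/0.01380 = 0.24/0.01380 = 17.3913, giving s = 16.3913.
Then a = μs = 0.6×16.3913 = 9.83 and b = (1−μ)s = 0.4×16.3913 = 6.56.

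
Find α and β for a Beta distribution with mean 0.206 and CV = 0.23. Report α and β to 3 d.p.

α = 14.803, β = 57.058

σ = CV·μ = 0.23×0.206 = 0.04738, so σ² = 0.002245.
s+1 = μ(1−μ)/σ² = 0.163564/0.002245 = 72.8614, so s = α+β = 71.8614.
α = μs = 14.803, β = (1−μ)s = 57.058.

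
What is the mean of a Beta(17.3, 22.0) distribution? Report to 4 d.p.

0.4402

E[X] = α/(α+β) = 17.3/39.3 = 0.4402.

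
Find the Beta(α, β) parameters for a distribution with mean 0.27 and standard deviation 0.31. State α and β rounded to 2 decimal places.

α = 0.28, β = 0.77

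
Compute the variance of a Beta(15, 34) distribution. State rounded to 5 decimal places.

Var = αβ/[(α+β)²(α+β+1)] = (15×34)/(49²×50) = 510/120050 = 0.00425.

0.00425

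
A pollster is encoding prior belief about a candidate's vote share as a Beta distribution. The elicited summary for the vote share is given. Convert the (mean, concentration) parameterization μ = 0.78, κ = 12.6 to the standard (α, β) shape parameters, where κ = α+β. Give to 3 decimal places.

α = μκ = 0.78×12.6 = 9.828 and β = (1−μ)κ = 0.22×12.6 = 2.772.

α = 9.828, β = 2.772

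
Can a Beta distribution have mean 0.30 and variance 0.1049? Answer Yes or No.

For any Beta, Var(X) < E[X]·(1−E[X]).
Here μ(1−μ) = 0.30×0.70 = 0.2100, and 0.1049 < 0.2100.

Yes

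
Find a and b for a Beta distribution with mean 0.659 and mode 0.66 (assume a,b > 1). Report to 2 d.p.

Let s = a+b. Mean gives a = μs = 0.659s; mode gives (a−1)/(s−2) = 0.66.
Substituting: 0.659s − 1 = 0.66(s−2) = 0.66s − 1.32, so -0.001s = -0.32 and s = 320.0000.
Then a = 0.659×320.0000 = 210.88 and b = s−a = 109.12.

a = 210.88, b = 109.12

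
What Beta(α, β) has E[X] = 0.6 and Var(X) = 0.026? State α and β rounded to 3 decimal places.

α = 4.938, β = 3.292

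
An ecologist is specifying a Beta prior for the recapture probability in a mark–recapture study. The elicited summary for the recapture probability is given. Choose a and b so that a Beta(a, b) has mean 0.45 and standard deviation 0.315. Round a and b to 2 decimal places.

First σ² = 0.099225. Setting a = μn, b = (1−μ)n with n = a+b,
μ(1−μ)/(n+1) = 0.099225 ⇒ n+1 = 0.2475/0.099225 = 2.4943 ⇒ n = 1.4943.
Hence a = 0.45×1.4943 = 0.67, b = 0.55×1.4943 = 0.82.

a = 0.67, b = 0.82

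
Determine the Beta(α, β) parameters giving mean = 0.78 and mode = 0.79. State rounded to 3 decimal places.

Let s = α+β. Mean gives α = μs = 0.78s; mode gives (α−1)/(s−2) = 0.79.
Substituting: 0.78s − 1 = 0.79(s−2) = 0.79s − 1.58, so -0.01s = -0.58 and s = 58.0000.
Then α = 0.78×58.0000 = 45.240 and β = s−α = 12.760.

α = 45.240, β = 12.760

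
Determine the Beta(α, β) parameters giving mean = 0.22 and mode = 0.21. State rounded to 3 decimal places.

With s = α+β: μ = α/s and mode = (α−1)/(s−2). Eliminating α = μs,
μs − 1 = m(s−2) ⇒ s(μ−m) = 1−2m ⇒ s = 0.58/0.01 = 58.0000.
So α = μs = 12.760, β = (1−μ)s = 45.240.

α = 12.760, β = 45.240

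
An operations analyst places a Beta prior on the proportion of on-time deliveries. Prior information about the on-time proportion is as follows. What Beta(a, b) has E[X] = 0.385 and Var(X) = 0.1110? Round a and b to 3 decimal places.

Write ν = a+b; then a = μν and Var = μ(1−μ)/(ν+1).
ν = μ(1−μ)/Var − 1 = 0.236775/0.1110 − 1 = 1.1331.
a = 0.385·1.1331 = 0.436, b = 0.615·1.1331 = 0.697.

a = 0.436, b = 0.697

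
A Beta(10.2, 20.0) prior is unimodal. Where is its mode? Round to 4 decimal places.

With α,β > 1, mode = (α−1)/(α+β−2) = 9.2/28.2 = 0.3262.

0.3262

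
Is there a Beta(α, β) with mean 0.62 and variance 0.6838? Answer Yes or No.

No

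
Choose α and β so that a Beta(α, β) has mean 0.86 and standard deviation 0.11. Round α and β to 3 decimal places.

σ² = 0.11² = 0.0121.
With s = α+β, Var = μ(1−μ)/(s+1), so s+1 = (0.86×0.14)/0.0121 = 9.9504 and s = 8.9504.
α = μs = 7.697, β = (1−μ)s = 1.253.

α = 7.697, β = 1.253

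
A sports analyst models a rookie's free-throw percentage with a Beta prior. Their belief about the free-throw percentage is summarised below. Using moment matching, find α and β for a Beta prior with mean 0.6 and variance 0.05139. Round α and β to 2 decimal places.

α = 2.20, β = 1.47

By moment matching, α+β = μ(1−μ)/σ² − 1 = (0.6·0.4)/0.05139 − 1 = 4.6702 − 1 = 3.6702.
Since α/(α+β) = μ, α = 0.6·3.6702 = 2.20 and β = 0.4·3.6702 = 1.47.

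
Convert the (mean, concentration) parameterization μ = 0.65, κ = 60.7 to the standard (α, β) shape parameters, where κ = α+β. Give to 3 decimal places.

α = 39.455, β = 21.245

Split κ in proportion μ : (1−μ): α = 0.65·60.7 = 39.455, β = 60.7 − 39.455 = 21.245.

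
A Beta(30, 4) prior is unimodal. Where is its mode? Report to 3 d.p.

With α,β > 1, mode = (α−1)/(α+β−2) = 29/32 = 0.906.

0.906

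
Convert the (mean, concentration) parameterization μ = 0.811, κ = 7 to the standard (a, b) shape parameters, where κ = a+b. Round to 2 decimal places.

a = 5.68, b = 1.32

a = μκ = 0.811×7 = 5.68 and b = (1−μ)κ = 0.189×7 = 1.32.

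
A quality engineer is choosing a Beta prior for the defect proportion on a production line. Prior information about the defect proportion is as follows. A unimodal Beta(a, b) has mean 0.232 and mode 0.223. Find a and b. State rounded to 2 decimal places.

a = 14.28, b = 47.27

Let s = a+b. Mean gives a = μs = 0.232s; mode gives (a−1)/(s−2) = 0.223.
Substituting: 0.232s − 1 = 0.223(s−2) = 0.223s − 0.446, so 0.009s = 0.554 and s = 61.5556.
Then a = 0.232×61.5556 = 14.28 and b = s−a = 47.27.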